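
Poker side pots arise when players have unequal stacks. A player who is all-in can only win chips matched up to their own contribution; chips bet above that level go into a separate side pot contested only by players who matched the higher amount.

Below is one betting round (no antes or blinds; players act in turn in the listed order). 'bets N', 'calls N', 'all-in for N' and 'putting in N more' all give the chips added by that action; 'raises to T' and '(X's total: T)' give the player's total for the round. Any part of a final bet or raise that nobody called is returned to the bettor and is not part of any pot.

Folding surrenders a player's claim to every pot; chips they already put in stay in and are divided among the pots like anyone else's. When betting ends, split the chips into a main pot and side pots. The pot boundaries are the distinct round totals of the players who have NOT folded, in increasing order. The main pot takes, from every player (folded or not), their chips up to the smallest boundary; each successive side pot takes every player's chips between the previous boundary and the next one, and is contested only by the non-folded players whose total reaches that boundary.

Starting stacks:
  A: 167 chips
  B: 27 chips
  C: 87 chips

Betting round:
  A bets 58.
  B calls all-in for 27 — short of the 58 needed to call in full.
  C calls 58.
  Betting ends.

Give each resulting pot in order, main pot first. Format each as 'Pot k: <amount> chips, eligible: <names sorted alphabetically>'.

Pot 1: 81 chips, eligible: A, B, C
Pot 2: 62 chips, eligible: A, C

Derivation:
Contributions: A=58, B=27, C=58
Pot levels (distinct totals of non-folded players): 27, 58
Layer 1-27: 27 each from A, B, C = 27*3 = 81 chips; eligible A, B, C
Layer 28-58: 31 each from A, C = 31*2 = 62 chips; eligible A, C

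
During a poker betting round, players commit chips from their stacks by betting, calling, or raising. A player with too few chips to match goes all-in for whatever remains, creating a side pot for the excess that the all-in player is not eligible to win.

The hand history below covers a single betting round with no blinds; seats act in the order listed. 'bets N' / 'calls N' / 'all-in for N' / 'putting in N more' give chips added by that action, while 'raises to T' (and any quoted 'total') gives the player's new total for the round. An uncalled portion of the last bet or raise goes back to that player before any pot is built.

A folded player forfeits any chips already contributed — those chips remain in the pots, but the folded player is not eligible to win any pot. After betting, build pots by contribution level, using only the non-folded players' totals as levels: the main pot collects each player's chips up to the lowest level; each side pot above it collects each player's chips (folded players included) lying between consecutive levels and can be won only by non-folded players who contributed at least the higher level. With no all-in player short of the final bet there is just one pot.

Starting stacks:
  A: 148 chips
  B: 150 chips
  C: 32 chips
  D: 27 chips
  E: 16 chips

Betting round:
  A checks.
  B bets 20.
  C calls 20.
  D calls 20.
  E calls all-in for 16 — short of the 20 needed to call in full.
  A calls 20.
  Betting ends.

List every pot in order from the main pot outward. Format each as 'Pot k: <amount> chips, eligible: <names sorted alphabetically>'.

Pot 1: 80 chips, eligible: A, B, C, D, E
Pot 2: 16 chips, eligible: A, B, C, D

Derivation:
Contributions: A=20, B=20, C=20, D=20, E=16
Pot levels (distinct totals of non-folded players): 16, 20
Layer 1-16: 16 each from A, B, C, D, E = 16*5 = 80 chips; eligible A, B, C, D, E
Layer 17-20: 4 each from A, B, C, D = 4*4 = 16 chips; eligible A, B, C, D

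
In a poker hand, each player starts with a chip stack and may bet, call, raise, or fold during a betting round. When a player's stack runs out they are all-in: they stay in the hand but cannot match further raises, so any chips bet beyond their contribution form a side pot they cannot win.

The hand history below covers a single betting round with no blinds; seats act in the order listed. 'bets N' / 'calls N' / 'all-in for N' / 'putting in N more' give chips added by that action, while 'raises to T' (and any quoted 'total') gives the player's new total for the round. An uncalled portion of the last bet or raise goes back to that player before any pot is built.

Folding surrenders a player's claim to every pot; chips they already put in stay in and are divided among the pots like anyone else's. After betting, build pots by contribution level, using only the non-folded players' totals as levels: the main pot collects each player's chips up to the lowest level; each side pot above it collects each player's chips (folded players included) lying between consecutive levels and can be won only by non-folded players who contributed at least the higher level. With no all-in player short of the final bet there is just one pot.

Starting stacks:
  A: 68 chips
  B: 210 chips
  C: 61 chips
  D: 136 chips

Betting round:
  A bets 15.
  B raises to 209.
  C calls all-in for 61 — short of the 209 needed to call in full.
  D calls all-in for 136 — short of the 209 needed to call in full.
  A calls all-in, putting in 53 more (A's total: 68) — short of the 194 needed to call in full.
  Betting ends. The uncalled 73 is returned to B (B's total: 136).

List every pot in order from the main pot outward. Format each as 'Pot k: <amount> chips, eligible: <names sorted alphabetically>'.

Contributions (after 73 returned to B): A=68, B=136, C=61, D=136
Pot levels (distinct totals of non-folded players): 61, 68, 136
Layer 1-61: 61 each from A, B, C, D = 61*4 = 244 chips; eligible A, B, C, D
Layer 62-68: 7 each from A, B, D = 7*3 = 21 chips; eligible A, B, D
Layer 69-136: 68 each from B, D = 68*2 = 136 chips; eligible B, D

Pot 1: 244 chips, eligible: A, B, C, D
Pot 2: 21 chips, eligible: A, B, D
Pot 3: 136 chips, eligible: B, D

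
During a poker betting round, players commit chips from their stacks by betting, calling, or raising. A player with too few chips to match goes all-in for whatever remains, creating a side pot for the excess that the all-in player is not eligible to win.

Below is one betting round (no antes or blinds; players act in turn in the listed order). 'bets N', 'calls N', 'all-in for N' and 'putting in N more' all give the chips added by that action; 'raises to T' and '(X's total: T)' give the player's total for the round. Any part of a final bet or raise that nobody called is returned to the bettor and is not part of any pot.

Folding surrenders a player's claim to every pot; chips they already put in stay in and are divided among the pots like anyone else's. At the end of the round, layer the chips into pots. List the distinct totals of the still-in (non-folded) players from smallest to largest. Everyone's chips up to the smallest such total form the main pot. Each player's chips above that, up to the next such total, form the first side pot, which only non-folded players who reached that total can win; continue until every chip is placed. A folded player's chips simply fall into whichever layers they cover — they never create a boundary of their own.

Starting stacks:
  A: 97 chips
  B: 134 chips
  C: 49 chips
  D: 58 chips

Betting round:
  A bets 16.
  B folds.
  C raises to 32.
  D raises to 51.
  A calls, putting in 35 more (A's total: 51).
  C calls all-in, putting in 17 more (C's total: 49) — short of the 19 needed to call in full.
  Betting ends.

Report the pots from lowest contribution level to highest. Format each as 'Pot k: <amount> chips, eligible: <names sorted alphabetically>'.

Pot 1: 147 chips, eligible: A, C, D
Pot 2: 4 chips, eligible: A, D

Derivation:
Contributions: A=51, C=49, D=51
Folded: B
Pot levels (distinct totals of non-folded players): 49, 51
Layer 1-49: 49 each from A, C, D = 49*3 = 147 chips; eligible A, C, D
Layer 50-51: 2 each from A, D = 2*2 = 4 chips; eligible A, D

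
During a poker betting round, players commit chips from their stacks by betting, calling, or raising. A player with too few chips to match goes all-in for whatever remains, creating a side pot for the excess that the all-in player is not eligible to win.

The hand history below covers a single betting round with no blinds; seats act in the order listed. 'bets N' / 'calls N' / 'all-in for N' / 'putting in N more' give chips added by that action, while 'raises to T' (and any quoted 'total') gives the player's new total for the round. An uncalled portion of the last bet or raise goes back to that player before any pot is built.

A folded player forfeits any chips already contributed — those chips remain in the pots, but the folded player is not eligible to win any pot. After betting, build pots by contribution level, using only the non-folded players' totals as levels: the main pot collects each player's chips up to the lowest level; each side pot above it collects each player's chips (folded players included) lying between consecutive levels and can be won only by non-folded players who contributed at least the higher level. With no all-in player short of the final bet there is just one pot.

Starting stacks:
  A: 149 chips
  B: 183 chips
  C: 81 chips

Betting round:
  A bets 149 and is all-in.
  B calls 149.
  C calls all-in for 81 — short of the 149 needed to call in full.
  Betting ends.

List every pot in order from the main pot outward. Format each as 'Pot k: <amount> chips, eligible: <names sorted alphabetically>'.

Contributions: A=149, B=149, C=81
Pot levels (distinct totals of non-folded players): 81, 149
Layer 1-81: 81 each from A, B, C = 81*3 = 243 chips; eligible A, B, C
Layer 82-149: 68 each from A, B = 68*2 = 136 chips; eligible A, B

Pot 1: 243 chips, eligible: A, B, C
Pot 2: 136 chips, eligible: A, B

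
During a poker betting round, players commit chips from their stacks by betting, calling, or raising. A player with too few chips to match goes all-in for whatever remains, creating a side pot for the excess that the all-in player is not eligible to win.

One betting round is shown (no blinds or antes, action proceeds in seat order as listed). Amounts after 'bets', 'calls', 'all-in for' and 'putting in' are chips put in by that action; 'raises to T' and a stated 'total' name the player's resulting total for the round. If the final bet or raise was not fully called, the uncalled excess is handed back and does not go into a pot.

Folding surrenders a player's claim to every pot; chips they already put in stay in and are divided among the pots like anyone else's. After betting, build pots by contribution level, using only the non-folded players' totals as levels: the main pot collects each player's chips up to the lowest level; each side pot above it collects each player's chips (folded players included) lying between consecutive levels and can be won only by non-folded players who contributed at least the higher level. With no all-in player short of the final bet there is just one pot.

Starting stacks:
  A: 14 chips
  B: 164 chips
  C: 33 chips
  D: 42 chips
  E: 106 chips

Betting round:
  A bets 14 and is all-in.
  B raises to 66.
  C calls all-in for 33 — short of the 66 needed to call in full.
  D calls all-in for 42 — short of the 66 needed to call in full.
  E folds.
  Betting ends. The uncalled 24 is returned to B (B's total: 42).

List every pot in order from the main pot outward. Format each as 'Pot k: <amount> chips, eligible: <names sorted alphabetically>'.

Pot 1: 56 chips, eligible: A, B, C, D
Pot 2: 57 chips, eligible: B, C, D
Pot 3: 18 chips, eligible: B, D

Derivation:
Contributions (after 24 returned to B): A=14, B=42, C=33, D=42
Folded: E
Pot levels (distinct totals of non-folded players): 14, 33, 42
Layer 1-14: 14 each from A, B, C, D = 14*4 = 56 chips; eligible A, B, C, D
Layer 15-33: 19 each from B, C, D = 19*3 = 57 chips; eligible B, C, D
Layer 34-42: 9 each from B, D = 9*2 = 18 chips; eligible B, D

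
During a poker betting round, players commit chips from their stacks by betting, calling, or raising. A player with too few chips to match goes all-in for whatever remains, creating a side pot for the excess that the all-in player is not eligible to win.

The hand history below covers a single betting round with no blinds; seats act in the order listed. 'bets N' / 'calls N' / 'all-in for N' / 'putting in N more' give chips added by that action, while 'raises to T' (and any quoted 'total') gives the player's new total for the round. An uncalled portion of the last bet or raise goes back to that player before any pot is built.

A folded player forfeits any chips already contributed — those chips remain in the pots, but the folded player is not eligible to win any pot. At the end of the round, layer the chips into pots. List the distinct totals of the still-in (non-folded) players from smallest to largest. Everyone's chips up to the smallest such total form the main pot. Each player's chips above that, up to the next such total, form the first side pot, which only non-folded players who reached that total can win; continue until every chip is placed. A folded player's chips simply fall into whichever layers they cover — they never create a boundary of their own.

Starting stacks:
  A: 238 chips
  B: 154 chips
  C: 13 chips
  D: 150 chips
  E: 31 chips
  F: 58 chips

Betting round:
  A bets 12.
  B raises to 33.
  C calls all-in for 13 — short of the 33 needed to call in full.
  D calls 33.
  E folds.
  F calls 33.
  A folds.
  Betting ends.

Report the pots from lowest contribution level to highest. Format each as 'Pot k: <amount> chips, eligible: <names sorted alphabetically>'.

Contributions: A=12, B=33, C=13, D=33, F=33
Folded: A, E
Pot levels (distinct totals of non-folded players): 13, 33
Layer 1-13: A 12 + B 13 + C 13 + D 13 + F 13 = 64 chips; eligible B, C, D, F
Layer 14-33: 20 each from B, D, F = 20*3 = 60 chips; eligible B, D, F

Pot 1: 64 chips, eligible: B, C, D, F
Pot 2: 60 chips, eligible: B, D, F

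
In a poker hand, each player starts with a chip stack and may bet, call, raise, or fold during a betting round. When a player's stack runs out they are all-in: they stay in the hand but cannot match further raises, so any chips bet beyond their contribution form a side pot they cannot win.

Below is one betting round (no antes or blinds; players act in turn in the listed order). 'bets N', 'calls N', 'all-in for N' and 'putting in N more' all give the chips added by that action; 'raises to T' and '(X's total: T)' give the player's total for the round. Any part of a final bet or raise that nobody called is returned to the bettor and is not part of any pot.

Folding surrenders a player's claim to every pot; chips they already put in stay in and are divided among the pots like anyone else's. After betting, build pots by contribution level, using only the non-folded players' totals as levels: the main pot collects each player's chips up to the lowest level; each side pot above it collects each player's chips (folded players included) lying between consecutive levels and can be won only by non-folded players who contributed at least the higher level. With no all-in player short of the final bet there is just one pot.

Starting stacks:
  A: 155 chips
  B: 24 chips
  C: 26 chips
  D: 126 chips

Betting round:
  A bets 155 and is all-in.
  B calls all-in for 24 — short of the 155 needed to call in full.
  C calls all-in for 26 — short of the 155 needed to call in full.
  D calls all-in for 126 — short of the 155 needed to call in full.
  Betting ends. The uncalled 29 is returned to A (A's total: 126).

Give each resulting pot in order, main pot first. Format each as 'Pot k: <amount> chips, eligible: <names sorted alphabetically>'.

Contributions (after 29 returned to A): A=126, B=24, C=26, D=126
Pot levels (distinct totals of non-folded players): 24, 26, 126
Layer 1-24: 24 each from A, B, C, D = 24*4 = 96 chips; eligible A, B, C, D
Layer 25-26: 2 each from A, C, D = 2*3 = 6 chips; eligible A, C, D
Layer 27-126: 100 each from A, D = 100*2 = 200 chips; eligible A, D

Pot 1: 96 chips, eligible: A, B, C, D
Pot 2: 6 chips, eligible: A, C, D
Pot 3: 200 chips, eligible: A, D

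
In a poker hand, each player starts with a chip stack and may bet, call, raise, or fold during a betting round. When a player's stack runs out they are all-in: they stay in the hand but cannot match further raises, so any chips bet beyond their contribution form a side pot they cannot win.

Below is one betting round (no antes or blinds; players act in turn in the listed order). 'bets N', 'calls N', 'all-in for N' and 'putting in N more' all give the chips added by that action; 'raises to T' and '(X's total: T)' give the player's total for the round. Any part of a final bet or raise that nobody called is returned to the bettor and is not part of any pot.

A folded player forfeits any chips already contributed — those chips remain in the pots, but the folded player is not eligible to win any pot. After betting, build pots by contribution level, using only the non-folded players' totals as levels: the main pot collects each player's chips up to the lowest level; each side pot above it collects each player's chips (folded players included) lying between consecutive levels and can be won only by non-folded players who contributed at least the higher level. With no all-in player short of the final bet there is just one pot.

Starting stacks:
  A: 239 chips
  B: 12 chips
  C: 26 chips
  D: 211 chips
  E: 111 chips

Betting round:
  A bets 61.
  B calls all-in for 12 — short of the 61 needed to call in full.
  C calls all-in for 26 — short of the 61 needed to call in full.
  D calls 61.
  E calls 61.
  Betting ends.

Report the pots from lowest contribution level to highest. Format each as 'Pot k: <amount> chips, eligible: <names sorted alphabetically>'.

Contributions: A=61, B=12, C=26, D=61, E=61
Pot levels (distinct totals of non-folded players): 12, 26, 61
Layer 1-12: 12 each from A, B, C, D, E = 12*5 = 60 chips; eligible A, B, C, D, E
Layer 13-26: 14 each from A, C, D, E = 14*4 = 56 chips; eligible A, C, D, E
Layer 27-61: 35 each from A, D, E = 35*3 = 105 chips; eligible A, D, E

Pot 1: 60 chips, eligible: A, B, C, D, E
Pot 2: 56 chips, eligible: A, C, D, E
Pot 3: 105 chips, eligible: A, D, E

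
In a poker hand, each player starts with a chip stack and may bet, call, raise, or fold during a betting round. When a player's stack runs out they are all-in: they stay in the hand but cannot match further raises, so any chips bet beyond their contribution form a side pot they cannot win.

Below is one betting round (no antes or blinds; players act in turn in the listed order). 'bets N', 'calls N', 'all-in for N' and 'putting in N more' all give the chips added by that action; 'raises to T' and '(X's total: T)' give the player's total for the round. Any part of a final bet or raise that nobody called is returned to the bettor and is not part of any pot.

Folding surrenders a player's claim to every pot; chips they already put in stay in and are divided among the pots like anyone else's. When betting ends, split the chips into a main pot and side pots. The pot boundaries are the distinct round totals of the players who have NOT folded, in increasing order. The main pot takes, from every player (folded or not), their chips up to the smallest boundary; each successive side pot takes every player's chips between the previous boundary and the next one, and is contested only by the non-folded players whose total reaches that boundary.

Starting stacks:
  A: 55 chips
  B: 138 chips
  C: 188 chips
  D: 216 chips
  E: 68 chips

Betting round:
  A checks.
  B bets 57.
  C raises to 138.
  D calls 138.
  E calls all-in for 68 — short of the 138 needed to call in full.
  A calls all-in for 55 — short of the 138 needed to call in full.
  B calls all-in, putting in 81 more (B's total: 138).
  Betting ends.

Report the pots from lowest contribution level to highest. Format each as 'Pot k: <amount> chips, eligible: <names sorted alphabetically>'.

Contributions: A=55, B=138, C=138, D=138, E=68
Pot levels (distinct totals of non-folded players): 55, 68, 138
Layer 1-55: 55 each from A, B, C, D, E = 55*5 = 275 chips; eligible A, B, C, D, E
Layer 56-68: 13 each from B, C, D, E = 13*4 = 52 chips; eligible B, C, D, E
Layer 69-138: 70 each from B, C, D = 70*3 = 210 chips; eligible B, C, D

Pot 1: 275 chips, eligible: A, B, C, D, E
Pot 2: 52 chips, eligible: B, C, D, E
Pot 3: 210 chips, eligible: B, C, D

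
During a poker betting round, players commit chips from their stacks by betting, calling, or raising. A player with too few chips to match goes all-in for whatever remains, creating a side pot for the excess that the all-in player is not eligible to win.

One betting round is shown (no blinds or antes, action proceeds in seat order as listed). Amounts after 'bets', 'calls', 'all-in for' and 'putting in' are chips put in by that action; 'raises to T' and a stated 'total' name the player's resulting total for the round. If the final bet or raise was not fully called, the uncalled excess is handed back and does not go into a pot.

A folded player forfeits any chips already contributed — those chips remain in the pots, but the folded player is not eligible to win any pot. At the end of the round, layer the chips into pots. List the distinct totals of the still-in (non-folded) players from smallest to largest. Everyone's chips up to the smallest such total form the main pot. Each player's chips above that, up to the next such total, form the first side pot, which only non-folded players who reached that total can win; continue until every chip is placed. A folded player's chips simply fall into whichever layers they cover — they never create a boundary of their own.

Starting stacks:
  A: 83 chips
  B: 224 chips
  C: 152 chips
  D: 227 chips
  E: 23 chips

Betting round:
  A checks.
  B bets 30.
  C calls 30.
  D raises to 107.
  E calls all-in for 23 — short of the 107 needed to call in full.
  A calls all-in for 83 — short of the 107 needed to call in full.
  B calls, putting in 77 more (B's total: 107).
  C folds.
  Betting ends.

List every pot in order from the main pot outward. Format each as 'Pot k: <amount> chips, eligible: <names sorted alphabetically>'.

Pot 1: 115 chips, eligible: A, B, D, E
Pot 2: 187 chips, eligible: A, B, D
Pot 3: 48 chips, eligible: B, D

Derivation:
Contributions: A=83, B=107, C=30, D=107, E=23
Folded: C
Pot levels (distinct totals of non-folded players): 23, 83, 107
Layer 1-23: 23 each from A, B, C, D, E = 23*5 = 115 chips; eligible A, B, D, E
Layer 24-83: A 60 + B 60 + C 7 + D 60 = 187 chips; eligible A, B, D
Layer 84-107: 24 each from B, D = 24*2 = 48 chips; eligible B, D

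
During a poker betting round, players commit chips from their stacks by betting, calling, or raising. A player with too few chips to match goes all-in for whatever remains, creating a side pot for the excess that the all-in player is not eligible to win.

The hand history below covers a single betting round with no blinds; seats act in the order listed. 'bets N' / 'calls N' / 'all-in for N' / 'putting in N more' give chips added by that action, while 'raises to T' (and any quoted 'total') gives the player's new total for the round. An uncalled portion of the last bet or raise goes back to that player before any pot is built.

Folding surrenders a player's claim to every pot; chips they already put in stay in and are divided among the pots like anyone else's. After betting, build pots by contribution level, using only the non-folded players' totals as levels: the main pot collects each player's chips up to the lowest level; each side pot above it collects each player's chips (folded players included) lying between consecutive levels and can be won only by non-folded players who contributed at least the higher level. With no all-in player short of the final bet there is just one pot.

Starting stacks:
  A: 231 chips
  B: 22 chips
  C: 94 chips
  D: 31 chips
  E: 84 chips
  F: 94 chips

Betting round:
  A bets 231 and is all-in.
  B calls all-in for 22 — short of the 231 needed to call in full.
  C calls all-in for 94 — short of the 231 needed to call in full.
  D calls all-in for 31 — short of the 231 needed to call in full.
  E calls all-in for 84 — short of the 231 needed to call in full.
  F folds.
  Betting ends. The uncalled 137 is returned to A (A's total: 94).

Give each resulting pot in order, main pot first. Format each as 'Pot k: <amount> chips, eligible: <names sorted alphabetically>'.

Contributions (after 137 returned to A): A=94, B=22, C=94, D=31, E=84
Folded: F
Pot levels (distinct totals of non-folded players): 22, 31, 84, 94
Layer 1-22: 22 each from A, B, C, D, E = 22*5 = 110 chips; eligible A, B, C, D, E
Layer 23-31: 9 each from A, C, D, E = 9*4 = 36 chips; eligible A, C, D, E
Layer 32-84: 53 each from A, C, E = 53*3 = 159 chips; eligible A, C, E
Layer 85-94: 10 each from A, C = 10*2 = 20 chips; eligible A, C

Pot 1: 110 chips, eligible: A, B, C, D, E
Pot 2: 36 chips, eligible: A, C, D, E
Pot 3: 159 chips, eligible: A, C, E
Pot 4: 20 chips, eligible: A, C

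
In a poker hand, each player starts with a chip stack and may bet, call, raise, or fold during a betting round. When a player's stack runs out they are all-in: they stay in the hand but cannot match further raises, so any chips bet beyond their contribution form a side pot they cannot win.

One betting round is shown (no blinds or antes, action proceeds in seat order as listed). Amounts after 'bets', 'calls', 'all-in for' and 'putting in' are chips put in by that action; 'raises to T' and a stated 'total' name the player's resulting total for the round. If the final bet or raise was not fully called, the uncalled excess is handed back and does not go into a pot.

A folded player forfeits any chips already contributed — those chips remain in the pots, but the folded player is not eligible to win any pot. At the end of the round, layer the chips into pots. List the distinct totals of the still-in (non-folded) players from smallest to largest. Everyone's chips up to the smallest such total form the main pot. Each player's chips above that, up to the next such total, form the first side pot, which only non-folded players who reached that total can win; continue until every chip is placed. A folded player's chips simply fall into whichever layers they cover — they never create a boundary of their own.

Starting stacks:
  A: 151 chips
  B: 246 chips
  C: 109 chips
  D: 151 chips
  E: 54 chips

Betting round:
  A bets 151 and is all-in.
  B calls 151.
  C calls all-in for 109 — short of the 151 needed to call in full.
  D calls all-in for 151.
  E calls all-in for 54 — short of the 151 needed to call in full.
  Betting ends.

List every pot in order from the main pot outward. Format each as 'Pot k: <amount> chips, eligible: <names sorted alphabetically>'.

Contributions: A=151, B=151, C=109, D=151, E=54
Pot levels (distinct totals of non-folded players): 54, 109, 151
Layer 1-54: 54 each from A, B, C, D, E = 54*5 = 270 chips; eligible A, B, C, D, E
Layer 55-109: 55 each from A, B, C, D = 55*4 = 220 chips; eligible A, B, C, D
Layer 110-151: 42 each from A, B, D = 42*3 = 126 chips; eligible A, B, D

Pot 1: 270 chips, eligible: A, B, C, D, E
Pot 2: 220 chips, eligible: A, B, C, D
Pot 3: 126 chips, eligible: A, B, D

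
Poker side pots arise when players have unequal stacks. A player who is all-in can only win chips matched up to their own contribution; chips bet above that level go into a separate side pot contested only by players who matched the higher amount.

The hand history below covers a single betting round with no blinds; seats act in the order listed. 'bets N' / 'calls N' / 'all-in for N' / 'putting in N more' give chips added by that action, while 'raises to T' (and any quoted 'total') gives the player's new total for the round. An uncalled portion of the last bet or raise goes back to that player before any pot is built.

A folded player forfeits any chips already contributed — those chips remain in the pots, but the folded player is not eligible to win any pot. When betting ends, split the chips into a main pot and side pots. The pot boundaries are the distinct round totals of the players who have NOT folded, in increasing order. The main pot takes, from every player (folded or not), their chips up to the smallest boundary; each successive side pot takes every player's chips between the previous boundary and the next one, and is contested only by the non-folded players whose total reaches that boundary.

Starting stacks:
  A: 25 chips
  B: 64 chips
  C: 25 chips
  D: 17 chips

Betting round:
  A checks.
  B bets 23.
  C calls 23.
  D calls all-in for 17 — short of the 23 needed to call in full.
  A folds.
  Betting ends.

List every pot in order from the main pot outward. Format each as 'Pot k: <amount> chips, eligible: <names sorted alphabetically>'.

Pot 1: 51 chips, eligible: B, C, D
Pot 2: 12 chips, eligible: B, C

Derivation:
Contributions: B=23, C=23, D=17
Folded: A
Pot levels (distinct totals of non-folded players): 17, 23
Layer 1-17: 17 each from B, C, D = 17*3 = 51 chips; eligible B, C, D
Layer 18-23: 6 each from B, C = 6*2 = 12 chips; eligible B, C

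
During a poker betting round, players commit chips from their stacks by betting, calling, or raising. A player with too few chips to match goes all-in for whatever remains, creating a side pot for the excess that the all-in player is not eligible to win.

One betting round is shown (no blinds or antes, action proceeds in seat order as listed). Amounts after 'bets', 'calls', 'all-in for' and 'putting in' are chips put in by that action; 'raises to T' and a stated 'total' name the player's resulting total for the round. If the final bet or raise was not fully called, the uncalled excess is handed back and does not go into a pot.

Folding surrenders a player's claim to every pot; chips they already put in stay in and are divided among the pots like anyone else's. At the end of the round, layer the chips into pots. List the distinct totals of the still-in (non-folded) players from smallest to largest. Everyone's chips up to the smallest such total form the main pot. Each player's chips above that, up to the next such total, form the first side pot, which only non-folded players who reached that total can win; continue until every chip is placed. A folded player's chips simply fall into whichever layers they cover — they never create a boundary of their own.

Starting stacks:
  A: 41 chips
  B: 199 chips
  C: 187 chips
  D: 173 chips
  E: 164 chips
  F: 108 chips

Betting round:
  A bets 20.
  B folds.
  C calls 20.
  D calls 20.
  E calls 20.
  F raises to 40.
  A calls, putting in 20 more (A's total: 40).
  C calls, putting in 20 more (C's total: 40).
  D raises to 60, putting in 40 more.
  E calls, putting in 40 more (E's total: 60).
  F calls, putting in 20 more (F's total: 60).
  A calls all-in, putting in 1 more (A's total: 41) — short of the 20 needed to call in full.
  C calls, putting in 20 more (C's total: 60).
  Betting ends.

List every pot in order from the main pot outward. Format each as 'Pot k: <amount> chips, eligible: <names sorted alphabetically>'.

Contributions: A=41, C=60, D=60, E=60, F=60
Folded: B
Pot levels (distinct totals of non-folded players): 41, 60
Layer 1-41: 41 each from A, C, D, E, F = 41*5 = 205 chips; eligible A, C, D, E, F
Layer 42-60: 19 each from C, D, E, F = 19*4 = 76 chips; eligible C, D, E, F

Pot 1: 205 chips, eligible: A, C, D, E, F
Pot 2: 76 chips, eligible: C, D, E, F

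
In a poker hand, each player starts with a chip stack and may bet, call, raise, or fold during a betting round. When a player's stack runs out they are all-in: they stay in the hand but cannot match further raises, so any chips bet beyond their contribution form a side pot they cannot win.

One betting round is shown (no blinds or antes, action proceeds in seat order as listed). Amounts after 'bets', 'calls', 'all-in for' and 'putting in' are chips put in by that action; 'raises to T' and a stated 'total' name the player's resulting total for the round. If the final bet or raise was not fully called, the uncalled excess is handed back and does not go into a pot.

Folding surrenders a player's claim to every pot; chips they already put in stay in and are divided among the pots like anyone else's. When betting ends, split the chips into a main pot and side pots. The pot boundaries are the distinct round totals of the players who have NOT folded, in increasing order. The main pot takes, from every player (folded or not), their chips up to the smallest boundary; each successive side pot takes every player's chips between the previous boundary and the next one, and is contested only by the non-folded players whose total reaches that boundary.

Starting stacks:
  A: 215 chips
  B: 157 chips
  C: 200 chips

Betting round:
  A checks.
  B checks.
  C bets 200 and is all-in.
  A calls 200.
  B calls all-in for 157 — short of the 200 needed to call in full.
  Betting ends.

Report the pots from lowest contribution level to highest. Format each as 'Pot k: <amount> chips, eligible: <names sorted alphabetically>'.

Contributions: A=200, B=157, C=200
Pot levels (distinct totals of non-folded players): 157, 200
Layer 1-157: 157 each from A, B, C = 157*3 = 471 chips; eligible A, B, C
Layer 158-200: 43 each from A, C = 43*2 = 86 chips; eligible A, C

Pot 1: 471 chips, eligible: A, B, C
Pot 2: 86 chips, eligible: A, C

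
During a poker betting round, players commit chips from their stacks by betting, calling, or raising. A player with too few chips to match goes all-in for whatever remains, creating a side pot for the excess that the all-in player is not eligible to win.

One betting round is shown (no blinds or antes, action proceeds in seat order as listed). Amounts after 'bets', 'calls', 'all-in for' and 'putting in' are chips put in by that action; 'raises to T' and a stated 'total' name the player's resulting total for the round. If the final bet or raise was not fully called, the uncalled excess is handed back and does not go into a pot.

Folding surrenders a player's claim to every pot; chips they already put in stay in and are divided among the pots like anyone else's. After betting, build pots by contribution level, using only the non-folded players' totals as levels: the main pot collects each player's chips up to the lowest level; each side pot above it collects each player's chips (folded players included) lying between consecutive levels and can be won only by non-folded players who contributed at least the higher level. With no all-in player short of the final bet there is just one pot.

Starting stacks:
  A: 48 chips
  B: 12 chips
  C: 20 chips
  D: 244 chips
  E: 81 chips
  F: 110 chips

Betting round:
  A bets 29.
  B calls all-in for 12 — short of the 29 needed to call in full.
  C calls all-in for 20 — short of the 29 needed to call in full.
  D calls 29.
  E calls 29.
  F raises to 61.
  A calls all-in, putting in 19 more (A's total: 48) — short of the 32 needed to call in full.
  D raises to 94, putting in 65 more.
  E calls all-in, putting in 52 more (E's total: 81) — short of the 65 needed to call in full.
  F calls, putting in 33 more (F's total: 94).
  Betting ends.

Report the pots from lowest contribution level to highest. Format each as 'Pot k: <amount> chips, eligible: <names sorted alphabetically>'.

Pot 1: 72 chips, eligible: A, B, C, D, E, F
Pot 2: 40 chips, eligible: A, C, D, E, F
Pot 3: 112 chips, eligible: A, D, E, F
Pot 4: 99 chips, eligible: D, E, F
Pot 5: 26 chips, eligible: D, F

Derivation:
Contributions: A=48, B=12, C=20, D=94, E=81, F=94
Pot levels (distinct totals of non-folded players): 12, 20, 48, 81, 94
Layer 1-12: 12 each from A, B, C, D, E, F = 12*6 = 72 chips; eligible A, B, C, D, E, F
Layer 13-20: 8 each from A, C, D, E, F = 8*5 = 40 chips; eligible A, C, D, E, F
Layer 21-48: 28 each from A, D, E, F = 28*4 = 112 chips; eligible A, D, E, F
Layer 49-81: 33 each from D, E, F = 33*3 = 99 chips; eligible D, E, F
Layer 82-94: 13 each from D, F = 13*2 = 26 chips; eligible D, F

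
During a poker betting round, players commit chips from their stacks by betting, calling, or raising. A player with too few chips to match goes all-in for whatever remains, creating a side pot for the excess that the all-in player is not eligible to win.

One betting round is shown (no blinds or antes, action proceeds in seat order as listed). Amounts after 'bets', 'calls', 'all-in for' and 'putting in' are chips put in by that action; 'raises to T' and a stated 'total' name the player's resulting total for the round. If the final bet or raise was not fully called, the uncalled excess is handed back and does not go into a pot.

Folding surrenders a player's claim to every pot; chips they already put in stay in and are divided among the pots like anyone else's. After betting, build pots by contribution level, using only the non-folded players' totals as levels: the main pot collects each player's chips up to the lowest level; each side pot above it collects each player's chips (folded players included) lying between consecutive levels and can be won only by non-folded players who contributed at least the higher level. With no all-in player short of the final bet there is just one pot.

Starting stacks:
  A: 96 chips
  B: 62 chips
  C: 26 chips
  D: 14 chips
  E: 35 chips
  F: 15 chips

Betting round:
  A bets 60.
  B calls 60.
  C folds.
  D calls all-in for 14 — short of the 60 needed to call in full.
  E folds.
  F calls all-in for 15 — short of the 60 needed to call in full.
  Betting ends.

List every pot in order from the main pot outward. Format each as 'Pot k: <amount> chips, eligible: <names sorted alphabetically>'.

Contributions: A=60, B=60, D=14, F=15
Folded: C, E
Pot levels (distinct totals of non-folded players): 14, 15, 60
Layer 1-14: 14 each from A, B, D, F = 14*4 = 56 chips; eligible A, B, D, F
Layer 15-15: 1 each from A, B, F = 1*3 = 3 chips; eligible A, B, F
Layer 16-60: 45 each from A, B = 45*2 = 90 chips; eligible A, B

Pot 1: 56 chips, eligible: A, B, D, F
Pot 2: 3 chips, eligible: A, B, F
Pot 3: 90 chips, eligible: A, B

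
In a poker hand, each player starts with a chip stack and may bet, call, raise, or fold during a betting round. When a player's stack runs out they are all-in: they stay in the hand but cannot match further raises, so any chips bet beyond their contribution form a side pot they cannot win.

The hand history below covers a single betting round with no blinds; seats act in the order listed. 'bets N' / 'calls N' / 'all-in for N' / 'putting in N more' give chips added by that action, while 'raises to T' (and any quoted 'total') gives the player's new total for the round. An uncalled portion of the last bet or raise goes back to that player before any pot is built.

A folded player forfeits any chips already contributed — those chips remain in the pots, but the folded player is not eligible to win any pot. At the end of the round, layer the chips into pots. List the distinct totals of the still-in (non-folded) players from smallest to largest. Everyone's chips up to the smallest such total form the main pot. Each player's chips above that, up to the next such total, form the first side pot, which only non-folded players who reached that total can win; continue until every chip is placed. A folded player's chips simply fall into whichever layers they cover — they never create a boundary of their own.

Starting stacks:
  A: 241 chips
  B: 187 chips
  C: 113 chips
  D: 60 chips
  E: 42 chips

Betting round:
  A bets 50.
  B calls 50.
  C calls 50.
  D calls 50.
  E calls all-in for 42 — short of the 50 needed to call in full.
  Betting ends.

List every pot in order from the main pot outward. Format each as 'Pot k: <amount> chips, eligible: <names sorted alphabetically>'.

Contributions: A=50, B=50, C=50, D=50, E=42
Pot levels (distinct totals of non-folded players): 42, 50
Layer 1-42: 42 each from A, B, C, D, E = 42*5 = 210 chips; eligible A, B, C, D, E
Layer 43-50: 8 each from A, B, C, D = 8*4 = 32 chips; eligible A, B, C, D

Pot 1: 210 chips, eligible: A, B, C, D, E
Pot 2: 32 chips, eligible: A, B, C, D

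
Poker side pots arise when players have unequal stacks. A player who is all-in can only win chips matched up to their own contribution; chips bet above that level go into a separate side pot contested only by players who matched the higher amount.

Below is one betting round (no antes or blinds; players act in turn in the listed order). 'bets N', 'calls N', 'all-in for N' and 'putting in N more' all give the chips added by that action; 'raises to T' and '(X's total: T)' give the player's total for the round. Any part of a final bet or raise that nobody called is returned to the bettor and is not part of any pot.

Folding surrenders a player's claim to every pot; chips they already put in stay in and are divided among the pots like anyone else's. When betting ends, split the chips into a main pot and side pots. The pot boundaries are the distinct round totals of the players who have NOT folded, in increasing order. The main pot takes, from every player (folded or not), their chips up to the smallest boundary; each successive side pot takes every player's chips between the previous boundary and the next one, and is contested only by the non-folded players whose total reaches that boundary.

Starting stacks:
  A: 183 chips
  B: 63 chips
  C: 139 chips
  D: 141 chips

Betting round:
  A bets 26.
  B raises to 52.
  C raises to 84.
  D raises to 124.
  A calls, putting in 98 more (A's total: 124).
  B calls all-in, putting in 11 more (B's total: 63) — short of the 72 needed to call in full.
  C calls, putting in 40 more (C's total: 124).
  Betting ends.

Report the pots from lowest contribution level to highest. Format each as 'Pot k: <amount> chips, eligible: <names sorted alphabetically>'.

Pot 1: 252 chips, eligible: A, B, C, D
Pot 2: 183 chips, eligible: A, C, D

Derivation:
Contributions: A=124, B=63, C=124, D=124
Pot levels (distinct totals of non-folded players): 63, 124
Layer 1-63: 63 each from A, B, C, D = 63*4 = 252 chips; eligible A, B, C, D
Layer 64-124: 61 each from A, C, D = 61*3 = 183 chips; eligible A, C, D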